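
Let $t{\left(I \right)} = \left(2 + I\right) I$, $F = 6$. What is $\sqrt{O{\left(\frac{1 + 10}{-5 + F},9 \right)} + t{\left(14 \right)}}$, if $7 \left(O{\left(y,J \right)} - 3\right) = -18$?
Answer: $\frac{\sqrt{10997}}{7} \approx 14.981$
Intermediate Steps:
$O{\left(y,J \right)} = \frac{3}{7}$ ($O{\left(y,J \right)} = 3 + \frac{1}{7} \left(-18\right) = 3 - \frac{18}{7} = \frac{3}{7}$)
$t{\left(I \right)} = I \left(2 + I\right)$
$\sqrt{O{\left(\frac{1 + 10}{-5 + F},9 \right)} + t{\left(14 \right)}} = \sqrt{\frac{3}{7} + 14 \left(2 + 14\right)} = \sqrt{\frac{3}{7} + 14 \cdot 16} = \sqrt{\frac{3}{7} + 224} = \sqrt{\frac{1571}{7}} = \frac{\sqrt{10997}}{7}$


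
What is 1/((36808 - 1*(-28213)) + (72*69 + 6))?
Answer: 1/69995 ≈ 1.4287e-5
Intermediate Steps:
1/((36808 - 1*(-28213)) + (72*69 + 6)) = 1/((36808 + 28213) + (4968 + 6)) = 1/(65021 + 4974) = 1/69995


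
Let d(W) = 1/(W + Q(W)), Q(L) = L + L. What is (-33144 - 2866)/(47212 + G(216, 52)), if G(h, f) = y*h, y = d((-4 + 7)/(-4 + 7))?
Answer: -18005/23642 ≈ -0.76157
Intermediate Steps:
Q(L) = 2*L
d(W) = 1/(3*W) (d(W) = 1/(W + 2*W) = 1/(3*W))
y = ⅓ (y = 1/(3*(((-4 + 7)/(-4 + 7)))) = 1/(3*((3/3))) = 1/(3*((3*(⅓)))) = (⅓)/1 = (⅓)*1 = ⅓ ≈ 0.33333)
G(h, f) = h/3
(-33144 - 2866)/(47212 + G(216, 52)) = (-33144 - 2866)/(47212 + (⅓)*216) = -36010/(47212 + 72) = -36010/47284 = -36010*1/47284 = -18005/23642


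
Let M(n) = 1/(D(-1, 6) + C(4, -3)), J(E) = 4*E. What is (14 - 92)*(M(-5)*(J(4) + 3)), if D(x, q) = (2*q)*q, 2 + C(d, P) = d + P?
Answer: -1482/71 ≈ -20.873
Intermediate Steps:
C(d, P) = -2 + P + d (C(d, P) = -2 + (d + P) = -2 + (P + d) = -2 + P + d)
D(x, q) = 2*q²
M(n) = 1/71 (M(n) = 1/(2*6² + (-2 - 3 + 4)) = 1/(2*36 - 1) = 1/(72 - 1) = 1/71)
(14 - 92)*(M(-5)*(J(4) + 3)) = (14 - 92)*((4*4 + 3)/71) = -78*(16 + 3)/71 = -78*19/71 = -1482/71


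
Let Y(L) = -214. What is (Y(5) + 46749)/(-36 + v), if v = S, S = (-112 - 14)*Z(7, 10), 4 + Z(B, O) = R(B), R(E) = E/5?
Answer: 232675/1458 ≈ 159.58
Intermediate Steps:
R(E) = E/5 (R(E) = E*(⅕) = E/5)
Z(B, O) = -4 + B/5
S = 1638/5 (S = (-112 - 14)*(-4 + (⅕)*7) = -126*(-4 + 7/5) = -126*(-13/5) = 1638/5 ≈ 327.60)
v = 1638/5 ≈ 327.60
(Y(5) + 46749)/(-36 + v) = (-214 + 46749)/(-36 + 1638/5) = 46535/(1458/5) = 46535*(5/1458) = 232675/1458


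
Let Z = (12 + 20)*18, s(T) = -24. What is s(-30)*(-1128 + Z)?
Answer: 13248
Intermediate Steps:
Z = 576 (Z = 32*18 = 576)
s(-30)*(-1128 + Z) = -24*(-1128 + 576) = -24*(-552) = 13248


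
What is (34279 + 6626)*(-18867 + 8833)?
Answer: -410440770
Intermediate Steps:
(34279 + 6626)*(-18867 + 8833) = 40905*(-10034) = -410440770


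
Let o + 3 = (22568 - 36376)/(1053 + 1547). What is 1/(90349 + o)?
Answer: 325/29360724 ≈ 1.1069e-5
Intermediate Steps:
o = -2701/325 (o = -3 + (22568 - 36376)/(1053 + 1547) = -3 - 13808/2600 = -3 - 13808*1/2600 = -3 - 1726/325 = -2701/325 ≈ -8.3108)
1/(90349 + o) = 1/(90349 - 2701/325) = 1/(29360724/325) = 325/29360724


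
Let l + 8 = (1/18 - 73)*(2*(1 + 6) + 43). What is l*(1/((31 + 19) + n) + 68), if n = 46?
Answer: -163192355/576 ≈ -2.8332e+5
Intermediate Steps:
l = -24995/6 (l = -8 + (1/18 - 73)*(2*(1 + 6) + 43) = -8 + (1/18 - 73)*(2*7 + 43) = -8 - 1313*(14 + 43)/18 = -8 - 1313/18*57 = -8 - 24947/6 = -24995/6 ≈ -4165.8)
l*(1/((31 + 19) + n) + 68) = -24995*(1/((31 + 19) + 46) + 68)/6 = -24995*(1/(50 + 46) + 68)/6 = -24995*(1/96 + 68)/6 = -24995/6*6529/96 = -163192355/576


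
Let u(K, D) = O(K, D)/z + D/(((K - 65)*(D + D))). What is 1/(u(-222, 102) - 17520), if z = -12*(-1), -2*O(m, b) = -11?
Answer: -6888/120674615 ≈ -5.7079e-5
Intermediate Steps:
O(m, b) = 11/2 (O(m, b) = -1/2*(-11) = 11/2)
z = 12
u(K, D) = 11/24 + 1/(2*(-65 + K)) (u(K, D) = (11/2)/12 + D/(((K - 65)*(D + D))) = (11/2)*(1/12) + D/(((-65 + K)*(2*D))) = 11/24 + D/((2*D*(-65 + K))) = 11/24 + D*(1/(2*D*(-65 + K))) = 11/24 + 1/(2*(-65 + K)))
1/(u(-222, 102) - 17520) = 1/((-703 + 11*(-222))/(24*(-65 - 222)) - 17520) = 1/((1/24)*(-703 - 2442)/(-287) - 17520) = 1/((1/24)*(-1/287)*(-3145) - 17520) = 1/(3145/6888 - 17520) = 1/(-120674615/6888) = -6888/120674615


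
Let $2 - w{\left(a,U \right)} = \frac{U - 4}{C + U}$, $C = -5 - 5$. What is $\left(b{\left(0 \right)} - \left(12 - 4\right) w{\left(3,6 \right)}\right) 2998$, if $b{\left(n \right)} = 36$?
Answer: $47968$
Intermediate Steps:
$C = -10$ ($C = -5 - 5 = -10$)
$w{\left(a,U \right)} = 2 - \frac{-4 + U}{-10 + U}$ ($w{\left(a,U \right)} = 2 - \frac{U - 4}{-10 + U} = 2 - \frac{-4 + U}{-10 + U}$)
$\left(b{\left(0 \right)} - \left(12 - 4\right) w{\left(3,6 \right)}\right) 2998 = \left(36 - \left(12 - 4\right) \frac{-16 + 6}{-10 + 6}\right) 2998 = \left(36 - 8 \frac{1}{-4} \left(-10\right)\right) 2998 = \left(36 - 8 \left(\left(- \frac{1}{4}\right) \left(-10\right)\right)\right) 2998 = \left(36 - 8 \cdot \frac{5}{2}\right) 2998 = \left(36 - 20\right) 2998 = 16 \cdot 2998 = 47968$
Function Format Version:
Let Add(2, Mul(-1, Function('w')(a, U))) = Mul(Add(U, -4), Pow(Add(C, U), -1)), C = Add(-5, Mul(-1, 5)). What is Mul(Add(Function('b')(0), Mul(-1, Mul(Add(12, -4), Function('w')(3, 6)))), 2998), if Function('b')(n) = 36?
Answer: 47968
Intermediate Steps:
C = -10 (C = Add(-5, -5) = -10)
Function('w')(a, U) = Add(2, Mul(-1, Pow(Add(-10, U), -1), Add(-4, U))) (Function('w')(a, U) = Add(2, Mul(-1, Mul(Add(U, -4), Pow(Add(-10, U), -1)))) = Add(2, Mul(-1, Mul(Add(-4, U), Pow(Add(-10, U), -1)))) = Add(2, Mul(-1, Mul(Pow(Add(-10, U), -1), Add(-4, U)))) = Add(2, Mul(-1, Pow(Add(-10, U), -1), Add(-4, U))))
Mul(Add(Function('b')(0), Mul(-1, Mul(Add(12, -4), Function('w')(3, 6)))), 2998) = Mul(Add(36, Mul(-1, Mul(Add(12, -4), Mul(Pow(Add(-10, 6), -1), Add(-16, 6))))), 2998) = Mul(Add(36, Mul(-1, Mul(8, Mul(Pow(-4, -1), -10)))), 2998) = Mul(Add(36, Mul(-1, Mul(8, Mul(Rational(-1, 4), -10)))), 2998) = Mul(Add(36, Mul(-1, Mul(8, Rational(5, 2)))), 2998) = Mul(Add(36, Mul(-1, 20)), 2998) = Mul(Add(36, -20), 2998) = Mul(16, 2998) = 47968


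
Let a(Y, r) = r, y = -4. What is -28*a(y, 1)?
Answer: -28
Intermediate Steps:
-28*a(y, 1) = -28*1 = -28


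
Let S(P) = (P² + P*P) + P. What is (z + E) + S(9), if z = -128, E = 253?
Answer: 296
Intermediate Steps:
S(P) = P + 2*P² (S(P) = (P² + P²) + P = 2*P² + P = P + 2*P²)
(z + E) + S(9) = (-128 + 253) + 9*(1 + 2*9) = 125 + 9*(1 + 18) = 125 + 9*19 = 125 + 171 = 296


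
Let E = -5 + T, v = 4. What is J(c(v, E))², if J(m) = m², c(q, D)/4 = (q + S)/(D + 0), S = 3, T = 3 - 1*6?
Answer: 2401/16 ≈ 150.06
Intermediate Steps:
T = -3 (T = 3 - 6 = -3)
E = -8 (E = -5 - 3 = -8)
c(q, D) = 4*(3 + q)/D (c(q, D) = 4*((q + 3)/(D + 0)) = 4*((3 + q)/D) = 4*(3 + q)/D)
J(c(v, E))² = ((4*(3 + 4)/(-8))²)² = ((4*(-⅛)*7)²)² = ((-7/2)²)² = (49/4)² = 2401/16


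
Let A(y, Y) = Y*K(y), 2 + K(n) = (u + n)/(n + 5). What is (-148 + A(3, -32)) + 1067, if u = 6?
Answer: 947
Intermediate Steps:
K(n) = -2 + (6 + n)/(5 + n) (K(n) = -2 + (6 + n)/(n + 5) = -2 + (6 + n)/(5 + n))
A(y, Y) = Y*(-4 - y)/(5 + y) (A(y, Y) = Y*((-4 - y)/(5 + y)) = Y*(-4 - y)/(5 + y))
(-148 + A(3, -32)) + 1067 = (-148 - 1*(-32)*(4 + 3)/(5 + 3)) + 1067 = (-148 - 1*(-32)*7/8) + 1067 = (-148 - 1*(-32)*⅛*7) + 1067 = (-148 + 28) + 1067 = -120 + 1067 = 947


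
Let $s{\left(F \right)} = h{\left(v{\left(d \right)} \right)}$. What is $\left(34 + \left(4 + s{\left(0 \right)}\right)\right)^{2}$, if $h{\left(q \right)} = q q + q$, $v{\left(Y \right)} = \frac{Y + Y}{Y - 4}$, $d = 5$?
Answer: $21904$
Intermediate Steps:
$v{\left(Y \right)} = \frac{2 Y}{-4 + Y}$
$h{\left(q \right)} = q + q^{2}$ ($h{\left(q \right)} = q^{2} + q = q + q^{2}$)
$s{\left(F \right)} = 110$ ($s{\left(F \right)} = 2 \cdot 5 \frac{1}{-4 + 5} \left(1 + 2 \cdot 5 \frac{1}{-4 + 5}\right) = 2 \cdot 5 \cdot 1^{-1} \left(1 + 2 \cdot 5 \cdot 1^{-1}\right) = 2 \cdot 5 \cdot 1 \left(1 + 2 \cdot 5 \cdot 1\right) = 10 \left(1 + 10\right) = 10 \cdot 11 = 110$)
$\left(34 + \left(4 + s{\left(0 \right)}\right)\right)^{2} = \left(34 + \left(4 + 110\right)\right)^{2} = \left(34 + 114\right)^{2} = 148^{2} = 21904$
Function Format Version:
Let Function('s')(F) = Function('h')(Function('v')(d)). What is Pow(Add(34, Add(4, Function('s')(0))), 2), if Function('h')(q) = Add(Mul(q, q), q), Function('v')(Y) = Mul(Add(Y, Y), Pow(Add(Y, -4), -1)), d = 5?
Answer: 21904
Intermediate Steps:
Function('v')(Y) = Mul(2, Y, Pow(Add(-4, Y), -1)) (Function('v')(Y) = Mul(Mul(2, Y), Pow(Add(-4, Y), -1)) = Mul(2, Y, Pow(Add(-4, Y), -1)))
Function('h')(q) = Add(q, Pow(q, 2)) (Function('h')(q) = Add(Pow(q, 2), q) = Add(q, Pow(q, 2)))
Function('s')(F) = 110 (Function('s')(F) = Mul(Mul(2, 5, Pow(Add(-4, 5), -1)), Add(1, Mul(2, 5, Pow(Add(-4, 5), -1)))) = Mul(Mul(2, 5, Pow(1, -1)), Add(1, Mul(2, 5, Pow(1, -1)))) = Mul(Mul(2, 5, 1), Add(1, Mul(2, 5, 1))) = Mul(10, Add(1, 10)) = Mul(10, 11) = 110)
Pow(Add(34, Add(4, Function('s')(0))), 2) = Pow(Add(34, Add(4, 110)), 2) = Pow(Add(34, 114), 2) = Pow(148, 2) = 21904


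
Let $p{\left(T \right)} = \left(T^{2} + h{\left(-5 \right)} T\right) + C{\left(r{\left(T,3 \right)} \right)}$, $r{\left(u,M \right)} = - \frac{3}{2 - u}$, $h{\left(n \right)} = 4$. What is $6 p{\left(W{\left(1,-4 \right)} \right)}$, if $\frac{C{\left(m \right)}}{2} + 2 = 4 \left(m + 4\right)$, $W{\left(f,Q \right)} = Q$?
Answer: $144$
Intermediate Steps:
$C{\left(m \right)} = 28 + 8 m$ ($C{\left(m \right)} = -4 + 2 \cdot 4 \left(m + 4\right) = -4 + 2 \cdot 4 \left(4 + m\right) = -4 + 2 \left(16 + 4 m\right) = -4 + \left(32 + 8 m\right) = 28 + 8 m$)
$p{\left(T \right)} = 28 + T^{2} + 4 T + \frac{24}{-2 + T}$ ($p{\left(T \right)} = \left(T^{2} + 4 T\right) + \left(28 + 8 \frac{3}{-2 + T}\right) = \left(T^{2} + 4 T\right) + \left(28 + \frac{24}{-2 + T}\right) = 28 + T^{2} + 4 T + \frac{24}{-2 + T}$)
$6 p{\left(W{\left(1,-4 \right)} \right)} = 6 \frac{24 + \left(-2 - 4\right) \left(28 + \left(-4\right)^{2} + 4 \left(-4\right)\right)}{-2 - 4} = 6 \frac{24 - 6 \left(28 + 16 - 16\right)}{-6} = 6 \left(- \frac{24 - 168}{6}\right) = 6 \left(\left(- \frac{1}{6}\right) \left(-144\right)\right) = 6 \cdot 24 = 144$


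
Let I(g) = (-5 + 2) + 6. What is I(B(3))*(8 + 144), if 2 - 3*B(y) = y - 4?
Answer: 456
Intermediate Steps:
B(y) = 2 - y/3 (B(y) = ⅔ - (y - 4)/3 = ⅔ - (-4 + y)/3 = ⅔ + (4/3 - y/3) = 2 - y/3)
I(g) = 3 (I(g) = -3 + 6 = 3)
I(B(3))*(8 + 144) = 3*(8 + 144) = 3*152 = 456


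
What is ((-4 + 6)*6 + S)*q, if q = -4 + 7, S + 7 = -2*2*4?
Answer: -33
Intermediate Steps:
S = -23 (S = -7 - 2*2*4 = -7 - 4*4 = -7 - 16 = -23)
q = 3
((-4 + 6)*6 + S)*q = ((-4 + 6)*6 - 23)*3 = (2*6 - 23)*3 = (12 - 23)*3 = -11*3 = -33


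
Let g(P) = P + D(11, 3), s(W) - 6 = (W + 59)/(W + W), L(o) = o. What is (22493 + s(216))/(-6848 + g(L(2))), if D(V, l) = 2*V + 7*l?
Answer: -9719843/2938896 ≈ -3.3073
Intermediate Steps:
s(W) = 6 + (59 + W)/(2*W) (s(W) = 6 + (W + 59)/(W + W) = 6 + (59 + W)/((2*W)) = 6 + (59 + W)*(1/(2*W)) = 6 + (59 + W)/(2*W))
g(P) = 43 + P (g(P) = P + (2*11 + 7*3) = P + (22 + 21) = P + 43 = 43 + P)
(22493 + s(216))/(-6848 + g(L(2))) = (22493 + (½)*(59 + 13*216)/216)/(-6848 + (43 + 2)) = (22493 + (½)*(1/216)*(59 + 2808))/(-6848 + 45) = (22493 + (½)*(1/216)*2867)/(-6803) = (22493 + 2867/432)*(-1/6803) = (9719843/432)*(-1/6803) = -9719843/2938896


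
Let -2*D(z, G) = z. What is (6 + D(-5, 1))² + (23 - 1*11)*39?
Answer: 2161/4 ≈ 540.25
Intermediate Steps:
D(z, G) = -z/2
(6 + D(-5, 1))² + (23 - 1*11)*39 = (6 - ½*(-5))² + (23 - 1*11)*39 = (6 + 5/2)² + (23 - 11)*39 = (17/2)² + 12*39 = 289/4 + 468 = 2161/4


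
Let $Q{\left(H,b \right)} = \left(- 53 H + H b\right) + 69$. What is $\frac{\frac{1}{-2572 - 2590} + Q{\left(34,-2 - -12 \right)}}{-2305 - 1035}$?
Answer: $\frac{7190667}{17241080} \approx 0.41707$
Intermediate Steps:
$Q{\left(H,b \right)} = 69 - 53 H + H b$
$\frac{\frac{1}{-2572 - 2590} + Q{\left(34,-2 - -12 \right)}}{-2305 - 1035} = \frac{\frac{1}{-2572 - 2590} + \left(69 - 1802 + 34 \left(-2 - -12\right)\right)}{-2305 - 1035} = \frac{\frac{1}{-5162} + \left(69 - 1802 + 34 \left(-2 + 12\right)\right)}{-3340} = \left(- \frac{1}{5162} + \left(69 - 1802 + 34 \cdot 10\right)\right) \left(- \frac{1}{3340}\right) = \left(- \frac{1}{5162} + \left(69 - 1802 + 340\right)\right) \left(- \frac{1}{3340}\right) = \left(- \frac{1}{5162} - 1393\right) \left(- \frac{1}{3340}\right) = \left(- \frac{7190667}{5162}\right) \left(- \frac{1}{3340}\right) = \frac{7190667}{17241080}$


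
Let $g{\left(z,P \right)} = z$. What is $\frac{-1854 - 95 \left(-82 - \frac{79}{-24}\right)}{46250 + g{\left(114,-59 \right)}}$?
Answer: $\frac{134959}{1112736} \approx 0.12129$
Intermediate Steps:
$\frac{-1854 - 95 \left(-82 - \frac{79}{-24}\right)}{46250 + g{\left(114,-59 \right)}} = \frac{-1854 - 95 \left(-82 - \frac{79}{-24}\right)}{46250 + 114} = \frac{-1854 - 95 \left(-82 - - \frac{79}{24}\right)}{46364} = \left(-1854 - 95 \left(-82 + \frac{79}{24}\right)\right) \frac{1}{46364} = \left(-1854 - - \frac{179455}{24}\right) \frac{1}{46364} = \left(-1854 + \frac{179455}{24}\right) \frac{1}{46364} = \frac{134959}{24} \cdot \frac{1}{46364} = \frac{134959}{1112736}$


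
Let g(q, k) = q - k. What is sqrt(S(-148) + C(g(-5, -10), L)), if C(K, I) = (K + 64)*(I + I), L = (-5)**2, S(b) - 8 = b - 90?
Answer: 2*sqrt(805) ≈ 56.745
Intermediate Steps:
S(b) = -82 + b (S(b) = 8 + (b - 90) = 8 + (-90 + b) = -82 + b)
L = 25
C(K, I) = 2*I*(64 + K) (C(K, I) = (64 + K)*(2*I) = 2*I*(64 + K))
sqrt(S(-148) + C(g(-5, -10), L)) = sqrt((-82 - 148) + 2*25*(64 + (-5 - 1*(-10)))) = sqrt(-230 + 2*25*(64 + (-5 + 10))) = sqrt(-230 + 2*25*(64 + 5)) = sqrt(-230 + 2*25*69) = sqrt(-230 + 3450) = sqrt(3220) = 2*sqrt(805)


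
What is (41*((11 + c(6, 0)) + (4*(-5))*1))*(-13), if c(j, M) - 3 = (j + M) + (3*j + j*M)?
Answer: -9594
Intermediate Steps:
c(j, M) = 3 + M + 4*j + M*j (c(j, M) = 3 + ((j + M) + (3*j + j*M)) = 3 + ((M + j) + (3*j + M*j)) = 3 + (M + 4*j + M*j) = 3 + M + 4*j + M*j)
(41*((11 + c(6, 0)) + (4*(-5))*1))*(-13) = (41*((11 + (3 + 0 + 4*6 + 0*6)) + (4*(-5))*1))*(-13) = (41*((11 + (3 + 0 + 24 + 0)) - 20*1))*(-13) = (41*((11 + 27) - 20))*(-13) = (41*(38 - 20))*(-13) = (41*18)*(-13) = 738*(-13) = -9594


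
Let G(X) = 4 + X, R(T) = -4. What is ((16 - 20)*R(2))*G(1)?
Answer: 80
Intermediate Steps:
((16 - 20)*R(2))*G(1) = ((16 - 20)*(-4))*(4 + 1) = -4*(-4)*5 = 16*5 = 80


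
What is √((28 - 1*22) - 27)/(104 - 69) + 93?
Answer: 93 + I*√21/35 ≈ 93.0 + 0.13093*I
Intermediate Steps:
√((28 - 1*22) - 27)/(104 - 69) + 93 = √((28 - 22) - 27)/35 + 93 = √(6 - 27)*(1/35) + 93 = √(-21)*(1/35) + 93 = (I*√21)*(1/35) + 93 = I*√21/35 + 93 = 93 + I*√21/35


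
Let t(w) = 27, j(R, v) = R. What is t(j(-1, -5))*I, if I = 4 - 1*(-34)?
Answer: 1026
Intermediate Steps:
I = 38 (I = 4 + 34 = 38)
t(j(-1, -5))*I = 27*38 = 1026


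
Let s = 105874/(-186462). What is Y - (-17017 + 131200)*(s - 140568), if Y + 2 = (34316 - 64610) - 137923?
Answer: 55421936444998/3453 ≈ 1.6050e+10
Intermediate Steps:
s = -52937/93231 (s = 105874*(-1/186462) = -52937/93231 ≈ -0.56780)
Y = -168219 (Y = -2 + ((34316 - 64610) - 137923) = -2 + (-30294 - 137923) = -2 - 168217 = -168219)
Y - (-17017 + 131200)*(s - 140568) = -168219 - (-17017 + 131200)*(-52937/93231 - 140568) = -168219 - 114183*(-13105348145)/93231 = -168219 - 1*(-55422517305205/3453) = -168219 + 55422517305205/3453 = 55421936444998/3453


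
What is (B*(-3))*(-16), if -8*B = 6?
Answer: -36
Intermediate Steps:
B = -3/4 (B = -1/8*6 = -3/4 ≈ -0.75000)
(B*(-3))*(-16) = -3/4*(-3)*(-16) = (9/4)*(-16) = -36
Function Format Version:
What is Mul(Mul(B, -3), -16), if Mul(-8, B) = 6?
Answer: -36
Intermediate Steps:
B = Rational(-3, 4) (B = Mul(Rational(-1, 8), 6) = Rational(-3, 4) ≈ -0.75000)
Mul(Mul(B, -3), -16) = Mul(Mul(Rational(-3, 4), -3), -16) = Mul(Rational(9, 4), -16) = -36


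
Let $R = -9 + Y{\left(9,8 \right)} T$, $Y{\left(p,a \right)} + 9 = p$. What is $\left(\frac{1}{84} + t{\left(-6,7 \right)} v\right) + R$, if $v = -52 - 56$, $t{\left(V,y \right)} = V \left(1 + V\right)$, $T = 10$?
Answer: $- \frac{272915}{84} \approx -3249.0$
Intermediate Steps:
$Y{\left(p,a \right)} = -9 + p$
$v = -108$ ($v = -52 - 56 = -108$)
$R = -9$ ($R = -9 + \left(-9 + 9\right) 10 = -9 + 0 \cdot 10 = -9 + 0 = -9$)
$\left(\frac{1}{84} + t{\left(-6,7 \right)} v\right) + R = \left(\frac{1}{84} + - 6 \left(1 - 6\right) \left(-108\right)\right) - 9 = \left(\frac{1}{84} + \left(-6\right) \left(-5\right) \left(-108\right)\right) - 9 = \left(\frac{1}{84} + 30 \left(-108\right)\right) - 9 = \left(\frac{1}{84} - 3240\right) - 9 = - \frac{272159}{84} - 9 = - \frac{272915}{84}$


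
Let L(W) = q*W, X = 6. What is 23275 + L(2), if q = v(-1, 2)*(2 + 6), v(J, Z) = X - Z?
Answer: 23339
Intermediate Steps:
v(J, Z) = 6 - Z
q = 32 (q = (6 - 1*2)*(2 + 6) = (6 - 2)*8 = 4*8 = 32)
L(W) = 32*W
23275 + L(2) = 23275 + 32*2 = 23275 + 64 = 23339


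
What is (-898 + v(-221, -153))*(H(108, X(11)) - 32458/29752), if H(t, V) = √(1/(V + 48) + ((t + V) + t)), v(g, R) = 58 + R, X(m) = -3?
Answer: 16115397/14876 - 331*√47930/5 ≈ -13410.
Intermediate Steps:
H(t, V) = √(V + 1/(48 + V) + 2*t) (H(t, V) = √(1/(48 + V) + ((V + t) + t)) = √(1/(48 + V) + (V + 2*t)) = √(V + 1/(48 + V) + 2*t))
(-898 + v(-221, -153))*(H(108, X(11)) - 32458/29752) = (-898 + (58 - 153))*(√((1 + (48 - 3)*(-3 + 2*108))/(48 - 3)) - 32458/29752) = (-898 - 95)*(√((1 + 45*(-3 + 216))/45) - 32458*1/29752) = -993*(√((1 + 45*213)/45) - 16229/14876) = -993*(√((1 + 9585)/45) - 16229/14876) = -993*(√((1/45)*9586) - 16229/14876) = -993*(√(9586/45) - 16229/14876) = -993*(√47930/15 - 16229/14876) = -993*(-16229/14876 + √47930/15) = 16115397/14876 - 331*√47930/5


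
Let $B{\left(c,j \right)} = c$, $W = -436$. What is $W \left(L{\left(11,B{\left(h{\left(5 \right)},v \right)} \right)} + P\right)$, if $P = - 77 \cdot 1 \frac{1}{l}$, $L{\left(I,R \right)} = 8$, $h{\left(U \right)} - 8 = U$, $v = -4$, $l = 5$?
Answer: $\frac{16132}{5} \approx 3226.4$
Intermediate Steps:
$h{\left(U \right)} = 8 + U$
$P = - \frac{77}{5}$ ($P = - 77 \cdot 1 \cdot \frac{1}{5} = \left(-77\right) \frac{1}{5} = - \frac{77}{5} \approx -15.4$)
$W \left(L{\left(11,B{\left(h{\left(5 \right)},v \right)} \right)} + P\right) = - 436 \left(8 - \frac{77}{5}\right) = \left(-436\right) \left(- \frac{37}{5}\right) = \frac{16132}{5}$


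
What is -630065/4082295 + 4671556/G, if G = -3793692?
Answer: -17032493850/12291245939 ≈ -1.3857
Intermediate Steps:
-630065/4082295 + 4671556/G = -630065/4082295 + 4671556/(-3793692) = -630065*1/4082295 + 4671556*(-1/3793692) = -126013/816459 - 1167889/948423 = -17032493850/12291245939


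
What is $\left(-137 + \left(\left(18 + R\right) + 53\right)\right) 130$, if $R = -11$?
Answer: $-10010$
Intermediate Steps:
$\left(-137 + \left(\left(18 + R\right) + 53\right)\right) 130 = \left(-137 + \left(\left(18 - 11\right) + 53\right)\right) 130 = \left(-137 + \left(7 + 53\right)\right) 130 = \left(-137 + 60\right) 130 = \left(-77\right) 130 = -10010$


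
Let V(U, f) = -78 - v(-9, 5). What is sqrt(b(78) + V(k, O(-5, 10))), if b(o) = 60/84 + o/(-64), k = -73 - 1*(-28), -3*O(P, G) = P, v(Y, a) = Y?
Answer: I*sqrt(217966)/56 ≈ 8.3369*I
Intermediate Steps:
O(P, G) = -P/3
k = -45 (k = -73 + 28 = -45)
b(o) = 5/7 - o/64 (b(o) = 60*(1/84) + o*(-1/64) = 5/7 - o/64)
V(U, f) = -69 (V(U, f) = -78 - 1*(-9) = -78 + 9 = -69)
sqrt(b(78) + V(k, O(-5, 10))) = sqrt((5/7 - 1/64*78) - 69) = sqrt((5/7 - 39/32) - 69) = sqrt(-113/224 - 69) = sqrt(-15569/224) = I*sqrt(217966)/56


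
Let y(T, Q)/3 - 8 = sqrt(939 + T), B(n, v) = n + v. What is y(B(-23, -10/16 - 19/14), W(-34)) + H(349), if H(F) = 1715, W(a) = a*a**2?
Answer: 1739 + 3*sqrt(716590)/28 ≈ 1829.7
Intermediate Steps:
W(a) = a**3
y(T, Q) = 24 + 3*sqrt(939 + T)
y(B(-23, -10/16 - 19/14), W(-34)) + H(349) = (24 + 3*sqrt(939 + (-23 + (-10/16 - 19/14)))) + 1715 = (24 + 3*sqrt(939 + (-23 + (-10*1/16 - 19*1/14)))) + 1715 = (24 + 3*sqrt(939 + (-23 + (-5/8 - 19/14)))) + 1715 = (24 + 3*sqrt(939 + (-23 - 111/56))) + 1715 = (24 + 3*sqrt(939 - 1399/56)) + 1715 = (24 + 3*sqrt(51185/56)) + 1715 = (24 + 3*(sqrt(716590)/28)) + 1715 = (24 + 3*sqrt(716590)/28) + 1715 = 1739 + 3*sqrt(716590)/28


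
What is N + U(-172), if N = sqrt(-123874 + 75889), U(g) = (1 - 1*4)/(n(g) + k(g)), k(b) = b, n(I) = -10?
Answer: 3/182 + I*sqrt(47985) ≈ 0.016484 + 219.05*I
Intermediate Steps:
U(g) = -3/(-10 + g) (U(g) = (1 - 1*4)/(-10 + g) = (1 - 4)/(-10 + g) = -3/(-10 + g))
N = I*sqrt(47985) (N = sqrt(-47985) = I*sqrt(47985) ≈ 219.05*I)
N + U(-172) = I*sqrt(47985) - 3/(-10 - 172) = I*sqrt(47985) - 3/(-182) = I*sqrt(47985) - 3*(-1/182) = I*sqrt(47985) + 3/182 = 3/182 + I*sqrt(47985)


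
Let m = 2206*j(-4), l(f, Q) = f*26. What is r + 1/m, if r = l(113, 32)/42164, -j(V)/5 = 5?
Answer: 20248567/290668075 ≈ 0.069662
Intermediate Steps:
j(V) = -25 (j(V) = -5*5 = -25)
l(f, Q) = 26*f
r = 1469/21082 (r = (26*113)/42164 = 2938*(1/42164) = 1469/21082 ≈ 0.069680)
m = -55150 (m = 2206*(-25) = -55150)
r + 1/m = 1469/21082 + 1/(-55150) = 1469/21082 - 1/55150 = 20248567/290668075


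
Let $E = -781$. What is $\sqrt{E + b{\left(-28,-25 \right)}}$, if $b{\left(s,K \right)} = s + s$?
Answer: $3 i \sqrt{93} \approx 28.931 i$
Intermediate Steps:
$b{\left(s,K \right)} = 2 s$
$\sqrt{E + b{\left(-28,-25 \right)}} = \sqrt{-781 + 2 \left(-28\right)} = \sqrt{-781 - 56} = \sqrt{-837} = 3 i \sqrt{93}$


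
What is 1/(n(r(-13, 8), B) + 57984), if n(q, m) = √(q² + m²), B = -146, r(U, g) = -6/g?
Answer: 927744/53793967031 - 4*√341065/53793967031 ≈ 1.7203e-5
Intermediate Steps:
n(q, m) = √(m² + q²)
1/(n(r(-13, 8), B) + 57984) = 1/(√((-146)² + (-6/8)²) + 57984) = 1/(√(21316 + (-6*⅛)²) + 57984) = 1/(√(21316 + (-¾)²) + 57984) = 1/(√(21316 + 9/16) + 57984) = 1/(√(341065/16) + 57984) = 1/(√341065/4 + 57984) = 1/(57984 + √341065/4)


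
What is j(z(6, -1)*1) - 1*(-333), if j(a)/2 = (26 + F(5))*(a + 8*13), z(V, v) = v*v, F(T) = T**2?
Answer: 11043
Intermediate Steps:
z(V, v) = v**2
j(a) = 10608 + 102*a (j(a) = 2*((26 + 5**2)*(a + 8*13)) = 2*((26 + 25)*(a + 104)) = 2*(51*(104 + a)) = 2*(5304 + 51*a) = 10608 + 102*a)
j(z(6, -1)*1) - 1*(-333) = (10608 + 102*((-1)**2*1)) - 1*(-333) = (10608 + 102*(1*1)) + 333 = (10608 + 102*1) + 333 = (10608 + 102) + 333 = 10710 + 333 = 11043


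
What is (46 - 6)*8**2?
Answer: 2560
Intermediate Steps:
(46 - 6)*8**2 = 40*64 = 2560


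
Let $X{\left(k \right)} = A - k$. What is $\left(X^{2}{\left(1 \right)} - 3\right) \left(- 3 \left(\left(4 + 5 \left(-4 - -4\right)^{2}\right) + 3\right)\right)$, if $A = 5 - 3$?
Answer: $42$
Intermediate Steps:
$A = 2$ ($A = 5 - 3 = 2$)
$X{\left(k \right)} = 2 - k$
$\left(X^{2}{\left(1 \right)} - 3\right) \left(- 3 \left(\left(4 + 5 \left(-4 - -4\right)^{2}\right) + 3\right)\right) = \left(\left(2 - 1\right)^{2} - 3\right) \left(- 3 \left(\left(4 + 5 \left(-4 - -4\right)^{2}\right) + 3\right)\right) = \left(\left(2 - 1\right)^{2} - 3\right) \left(- 3 \left(\left(4 + 5 \left(-4 + 4\right)^{2}\right) + 3\right)\right) = \left(1^{2} - 3\right) \left(- 3 \left(\left(4 + 5 \cdot 0^{2}\right) + 3\right)\right) = \left(1 - 3\right) \left(- 3 \left(\left(4 + 5 \cdot 0\right) + 3\right)\right) = - 2 \left(- 3 \left(\left(4 + 0\right) + 3\right)\right) = - 2 \left(- 3 \left(4 + 3\right)\right) = - 2 \left(\left(-3\right) 7\right) = \left(-2\right) \left(-21\right) = 42$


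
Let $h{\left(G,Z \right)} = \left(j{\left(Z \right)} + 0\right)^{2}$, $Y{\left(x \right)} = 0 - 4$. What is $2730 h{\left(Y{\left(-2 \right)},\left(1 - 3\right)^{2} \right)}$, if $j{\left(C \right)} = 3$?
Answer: $24570$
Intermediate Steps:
$Y{\left(x \right)} = -4$
$h{\left(G,Z \right)} = 9$ ($h{\left(G,Z \right)} = \left(3 + 0\right)^{2} = 3^{2} = 9$)
$2730 h{\left(Y{\left(-2 \right)},\left(1 - 3\right)^{2} \right)} = 2730 \cdot 9 = 24570$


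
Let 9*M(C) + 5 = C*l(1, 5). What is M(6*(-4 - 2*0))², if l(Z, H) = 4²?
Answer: 151321/81 ≈ 1868.2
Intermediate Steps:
l(Z, H) = 16
M(C) = -5/9 + 16*C/9 (M(C) = -5/9 + (C*16)/9 = -5/9 + (16*C)/9 = -5/9 + 16*C/9)
M(6*(-4 - 2*0))² = (-5/9 + 16*(6*(-4 - 2*0))/9)² = (-5/9 + 16*(6*(-4 + 0))/9)² = (-5/9 + 16*(6*(-4))/9)² = (-5/9 + (16/9)*(-24))² = (-5/9 - 128/3)² = (-389/9)² = 151321/81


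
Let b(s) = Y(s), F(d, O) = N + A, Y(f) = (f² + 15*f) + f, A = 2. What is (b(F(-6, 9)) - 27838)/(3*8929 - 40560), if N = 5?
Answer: 27677/13773 ≈ 2.0095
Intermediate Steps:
Y(f) = f² + 16*f
F(d, O) = 7 (F(d, O) = 5 + 2 = 7)
b(s) = s*(16 + s)
(b(F(-6, 9)) - 27838)/(3*8929 - 40560) = (7*(16 + 7) - 27838)/(3*8929 - 40560) = (7*23 - 27838)/(26787 - 40560) = (161 - 27838)/(-13773) = -27677*(-1/13773) = 27677/13773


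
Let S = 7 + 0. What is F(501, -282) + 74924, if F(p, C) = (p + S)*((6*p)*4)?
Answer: 6183116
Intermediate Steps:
S = 7
F(p, C) = 24*p*(7 + p) (F(p, C) = (p + 7)*((6*p)*4) = (7 + p)*(24*p) = 24*p*(7 + p))
F(501, -282) + 74924 = 24*501*(7 + 501) + 74924 = 24*501*508 + 74924 = 6108192 + 74924 = 6183116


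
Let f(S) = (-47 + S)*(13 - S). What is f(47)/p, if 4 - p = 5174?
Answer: 0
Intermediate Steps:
p = -5170 (p = 4 - 1*5174 = 4 - 5174 = -5170)
f(47)/p = (-611 - 1*47² + 60*47)/(-5170) = (-611 - 1*2209 + 2820)*(-1/5170) = (-611 - 2209 + 2820)*(-1/5170) = 0*(-1/5170) = 0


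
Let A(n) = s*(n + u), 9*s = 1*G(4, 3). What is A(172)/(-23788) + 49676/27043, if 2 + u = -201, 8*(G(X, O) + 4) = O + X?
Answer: 85060915211/46317519648 ≈ 1.8365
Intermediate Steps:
G(X, O) = -4 + O/8 + X/8 (G(X, O) = -4 + (O + X)/8 = -4 + (O/8 + X/8) = -4 + O/8 + X/8)
u = -203 (u = -2 - 201 = -203)
s = -25/72 (s = (1*(-4 + (⅛)*3 + (⅛)*4))/9 = (1*(-4 + 3/8 + ½))/9 = (1*(-25/8))/9 = (⅑)*(-25/8) = -25/72 ≈ -0.34722)
A(n) = 5075/72 - 25*n/72 (A(n) = -25*(n - 203)/72 = -25*(-203 + n)/72 = 5075/72 - 25*n/72)
A(172)/(-23788) + 49676/27043 = (5075/72 - 25/72*172)/(-23788) + 49676/27043 = (5075/72 - 1075/18)*(-1/23788) + 49676*(1/27043) = (775/72)*(-1/23788) + 49676/27043 = -775/1712736 + 49676/27043 = 85060915211/46317519648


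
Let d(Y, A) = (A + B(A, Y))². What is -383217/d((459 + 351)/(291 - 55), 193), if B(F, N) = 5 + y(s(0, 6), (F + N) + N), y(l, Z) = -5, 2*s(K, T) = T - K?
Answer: -383217/37249 ≈ -10.288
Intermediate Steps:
s(K, T) = T/2 - K/2 (s(K, T) = (T - K)/2 = T/2 - K/2)
B(F, N) = 0 (B(F, N) = 5 - 5 = 0)
d(Y, A) = A² (d(Y, A) = (A + 0)² = A²)
-383217/d((459 + 351)/(291 - 55), 193) = -383217/(193²) = -383217/37249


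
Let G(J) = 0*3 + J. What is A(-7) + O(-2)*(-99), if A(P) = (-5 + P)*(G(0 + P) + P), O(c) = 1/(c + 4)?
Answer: 237/2 ≈ 118.50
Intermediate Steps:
O(c) = 1/(4 + c)
G(J) = J (G(J) = 0 + J = J)
A(P) = 2*P*(-5 + P) (A(P) = (-5 + P)*((0 + P) + P) = (-5 + P)*(P + P) = (-5 + P)*(2*P) = 2*P*(-5 + P))
A(-7) + O(-2)*(-99) = 2*(-7)*(-5 - 7) - 99/(4 - 2) = 2*(-7)*(-12) - 99/2 = 168 + (½)*(-99) = 168 - 99/2 = 237/2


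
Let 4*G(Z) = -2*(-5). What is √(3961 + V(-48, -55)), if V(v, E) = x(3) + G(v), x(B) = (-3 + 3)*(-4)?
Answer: √15854/2 ≈ 62.956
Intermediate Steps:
G(Z) = 5/2 (G(Z) = (-2*(-5))/4 = (¼)*10 = 5/2)
x(B) = 0 (x(B) = 0*(-4) = 0)
V(v, E) = 5/2 (V(v, E) = 0 + 5/2 = 5/2)
√(3961 + V(-48, -55)) = √(3961 + 5/2) = √(7927/2) = √15854/2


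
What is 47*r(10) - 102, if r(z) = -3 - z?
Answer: -713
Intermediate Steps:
47*r(10) - 102 = 47*(-3 - 1*10) - 102 = 47*(-3 - 10) - 102 = 47*(-13) - 102 = -611 - 102 = -713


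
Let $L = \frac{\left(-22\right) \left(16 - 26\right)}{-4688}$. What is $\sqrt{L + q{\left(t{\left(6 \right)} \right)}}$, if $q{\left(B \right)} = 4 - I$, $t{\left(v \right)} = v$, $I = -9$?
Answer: $\frac{\sqrt{4448033}}{586} \approx 3.599$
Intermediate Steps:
$q{\left(B \right)} = 13$ ($q{\left(B \right)} = 4 - -9 = 4 + 9 = 13$)
$L = - \frac{55}{1172}$ ($L = \left(-22\right) \left(-10\right) \left(- \frac{1}{4688}\right) = 220 \left(- \frac{1}{4688}\right) = - \frac{55}{1172} \approx -0.046928$)
$\sqrt{L + q{\left(t{\left(6 \right)} \right)}} = \sqrt{- \frac{55}{1172} + 13} = \sqrt{\frac{15181}{1172}} = \frac{\sqrt{4448033}}{586}$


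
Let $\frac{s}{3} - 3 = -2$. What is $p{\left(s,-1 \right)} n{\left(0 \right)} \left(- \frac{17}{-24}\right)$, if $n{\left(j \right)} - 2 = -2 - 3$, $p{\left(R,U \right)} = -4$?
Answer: $\frac{17}{2} \approx 8.5$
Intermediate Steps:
$s = 3$ ($s = 9 + 3 \left(-2\right) = 9 - 6 = 3$)
$n{\left(j \right)} = -3$ ($n{\left(j \right)} = 2 - 5 = -3$)
$p{\left(s,-1 \right)} n{\left(0 \right)} \left(- \frac{17}{-24}\right) = \left(-4\right) \left(-3\right) \left(- \frac{17}{-24}\right) = 12 \left(\left(-17\right) \left(- \frac{1}{24}\right)\right) = 12 \cdot \frac{17}{24} = \frac{17}{2}$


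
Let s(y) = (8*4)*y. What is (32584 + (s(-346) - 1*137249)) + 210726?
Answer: 94989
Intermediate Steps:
s(y) = 32*y
(32584 + (s(-346) - 1*137249)) + 210726 = (32584 + (32*(-346) - 1*137249)) + 210726 = (32584 + (-11072 - 137249)) + 210726 = (32584 - 148321) + 210726 = -115737 + 210726 = 94989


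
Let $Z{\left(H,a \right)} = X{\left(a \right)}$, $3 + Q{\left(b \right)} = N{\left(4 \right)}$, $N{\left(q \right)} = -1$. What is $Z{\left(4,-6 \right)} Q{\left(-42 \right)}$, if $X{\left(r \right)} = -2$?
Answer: $8$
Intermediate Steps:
$Q{\left(b \right)} = -4$ ($Q{\left(b \right)} = -3 - 1 = -4$)
$Z{\left(H,a \right)} = -2$
$Z{\left(4,-6 \right)} Q{\left(-42 \right)} = \left(-2\right) \left(-4\right) = 8$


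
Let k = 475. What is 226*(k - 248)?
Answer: 51302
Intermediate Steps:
226*(k - 248) = 226*(475 - 248) = 226*227 = 51302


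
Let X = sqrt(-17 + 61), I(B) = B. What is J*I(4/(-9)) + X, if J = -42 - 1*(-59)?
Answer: -68/9 + 2*sqrt(11) ≈ -0.92231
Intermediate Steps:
X = 2*sqrt(11) (X = sqrt(44) = 2*sqrt(11) ≈ 6.6332)
J = 17 (J = -42 + 59 = 17)
J*I(4/(-9)) + X = 17*(4/(-9)) + 2*sqrt(11) = 17*(4*(-1/9)) + 2*sqrt(11) = 17*(-4/9) + 2*sqrt(11) = -68/9 + 2*sqrt(11)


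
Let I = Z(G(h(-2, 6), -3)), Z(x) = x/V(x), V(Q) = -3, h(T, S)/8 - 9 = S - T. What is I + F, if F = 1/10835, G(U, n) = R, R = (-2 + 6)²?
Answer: -173357/32505 ≈ -5.3332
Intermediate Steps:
h(T, S) = 72 - 8*T + 8*S (h(T, S) = 72 + 8*(S - T) = 72 + (-8*T + 8*S) = 72 - 8*T + 8*S)
R = 16 (R = 4² = 16)
G(U, n) = 16
Z(x) = -x/3 (Z(x) = x/(-3) = x*(-⅓) = -x/3)
I = -16/3 (I = -⅓*16 = -16/3 ≈ -5.3333)
F = 1/10835 ≈ 9.2293e-5
I + F = -16/3 + 1/10835 = -173357/32505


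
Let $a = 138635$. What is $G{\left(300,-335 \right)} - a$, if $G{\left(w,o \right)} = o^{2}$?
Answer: $-26410$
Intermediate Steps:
$G{\left(300,-335 \right)} - a = \left(-335\right)^{2} - 138635 = 112225 - 138635 = -26410$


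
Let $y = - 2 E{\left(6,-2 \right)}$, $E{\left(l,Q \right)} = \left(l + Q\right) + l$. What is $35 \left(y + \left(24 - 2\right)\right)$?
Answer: $70$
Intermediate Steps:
$E{\left(l,Q \right)} = Q + 2 l$ ($E{\left(l,Q \right)} = \left(Q + l\right) + l = Q + 2 l$)
$y = -20$ ($y = - 2 \left(-2 + 2 \cdot 6\right) = - 2 \left(-2 + 12\right) = \left(-2\right) 10 = -20$)
$35 \left(y + \left(24 - 2\right)\right) = 35 \left(-20 + \left(24 - 2\right)\right) = 35 \left(-20 + 22\right) = 35 \cdot 2 = 70$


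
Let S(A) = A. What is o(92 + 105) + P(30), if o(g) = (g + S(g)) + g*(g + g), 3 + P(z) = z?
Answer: 78039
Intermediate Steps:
P(z) = -3 + z
o(g) = 2*g + 2*g**2 (o(g) = (g + g) + g*(g + g) = 2*g + g*(2*g) = 2*g + 2*g**2)
o(92 + 105) + P(30) = 2*(92 + 105)*(1 + (92 + 105)) + (-3 + 30) = 2*197*(1 + 197) + 27 = 2*197*198 + 27 = 78012 + 27 = 78039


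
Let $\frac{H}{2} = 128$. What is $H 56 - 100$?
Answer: $14236$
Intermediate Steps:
$H = 256$ ($H = 2 \cdot 128 = 256$)
$H 56 - 100 = 256 \cdot 56 - 100 = 14336 - 100 = 14236$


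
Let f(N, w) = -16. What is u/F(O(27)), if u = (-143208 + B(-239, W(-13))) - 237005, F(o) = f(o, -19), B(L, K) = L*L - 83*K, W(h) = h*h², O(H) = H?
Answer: 140741/16 ≈ 8796.3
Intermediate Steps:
W(h) = h³
B(L, K) = L² - 83*K
F(o) = -16
u = -140741 (u = (-143208 + ((-239)² - 83*(-13)³)) - 237005 = (-143208 + (57121 - 83*(-2197))) - 237005 = (-143208 + (57121 + 182351)) - 237005 = (-143208 + 239472) - 237005 = 96264 - 237005 = -140741)
u/F(O(27)) = -140741/(-16) = -140741*(-1/16) = 140741/16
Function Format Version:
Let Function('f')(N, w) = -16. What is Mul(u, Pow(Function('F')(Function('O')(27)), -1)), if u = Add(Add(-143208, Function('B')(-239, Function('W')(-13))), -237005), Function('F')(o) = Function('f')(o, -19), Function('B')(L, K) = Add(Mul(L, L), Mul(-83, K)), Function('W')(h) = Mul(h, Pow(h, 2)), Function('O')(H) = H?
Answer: Rational(140741, 16) ≈ 8796.3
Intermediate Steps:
Function('W')(h) = Pow(h, 3)
Function('B')(L, K) = Add(Pow(L, 2), Mul(-83, K))
Function('F')(o) = -16
u = -140741 (u = Add(Add(-143208, Add(Pow(-239, 2), Mul(-83, Pow(-13, 3)))), -237005) = Add(Add(-143208, Add(57121, Mul(-83, -2197))), -237005) = Add(Add(-143208, Add(57121, 182351)), -237005) = Add(Add(-143208, 239472), -237005) = Add(96264, -237005) = -140741)
Mul(u, Pow(Function('F')(Function('O')(27)), -1)) = Mul(-140741, Pow(-16, -1)) = Mul(-140741, Rational(-1, 16)) = Rational(140741, 16)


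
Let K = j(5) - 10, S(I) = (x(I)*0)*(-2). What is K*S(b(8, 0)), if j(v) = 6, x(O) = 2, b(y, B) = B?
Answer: 0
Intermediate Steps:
S(I) = 0 (S(I) = (2*0)*(-2) = 0*(-2) = 0)
K = -4 (K = 6 - 10 = -4)
K*S(b(8, 0)) = -4*0 = 0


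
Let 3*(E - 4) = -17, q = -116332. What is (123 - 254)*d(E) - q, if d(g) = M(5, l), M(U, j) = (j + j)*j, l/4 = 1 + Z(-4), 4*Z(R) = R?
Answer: 116332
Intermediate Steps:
Z(R) = R/4
E = -5/3 (E = 4 + (⅓)*(-17) = 4 - 17/3 = -5/3 ≈ -1.6667)
l = 0 (l = 4*(1 + (¼)*(-4)) = 4*(1 - 1) = 4*0 = 0)
M(U, j) = 2*j² (M(U, j) = (2*j)*j = 2*j²)
d(g) = 0 (d(g) = 2*0² = 2*0 = 0)
(123 - 254)*d(E) - q = (123 - 254)*0 - 1*(-116332) = -131*0 + 116332 = 0 + 116332 = 116332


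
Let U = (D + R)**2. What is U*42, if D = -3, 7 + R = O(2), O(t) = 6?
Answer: 672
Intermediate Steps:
R = -1 (R = -7 + 6 = -1)
U = 16 (U = (-3 - 1)**2 = (-4)**2 = 16)
U*42 = 16*42 = 672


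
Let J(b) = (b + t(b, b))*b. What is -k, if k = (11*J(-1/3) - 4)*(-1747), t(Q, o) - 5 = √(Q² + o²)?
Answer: -331930/9 - 19217*√2/9 ≈ -39901.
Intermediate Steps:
t(Q, o) = 5 + √(Q² + o²)
J(b) = b*(5 + b + √2*√(b²)) (J(b) = (b + (5 + √(b² + b²)))*b = (b + (5 + √(2*b²)))*b = (b + (5 + √2*√(b²)))*b = (5 + b + √2*√(b²))*b = b*(5 + b + √2*√(b²)))
k = 331930/9 + 19217*√2/9 (k = (11*((-1/3)*(5 - 1/3 + √2*√((-1/3)²))) - 4)*(-1747) = (11*((-1*⅓)*(5 - 1*⅓ + √2*√((-1*⅓)²))) - 4)*(-1747) = (11*(-(5 - ⅓ + √2*√((-⅓)²))/3) - 4)*(-1747) = (11*(-(5 - ⅓ + √2*√(⅑))/3) - 4)*(-1747) = (11*(-(5 - ⅓ + √2*(⅓))/3) - 4)*(-1747) = (11*(-(5 - ⅓ + √2/3)/3) - 4)*(-1747) = (11*(-(14/3 + √2/3)/3) - 4)*(-1747) = (11*(-14/9 - √2/9) - 4)*(-1747) = ((-154/9 - 11*√2/9) - 4)*(-1747) = (-190/9 - 11*√2/9)*(-1747) = 331930/9 + 19217*√2/9 ≈ 39901.)
-k = -(331930/9 + 19217*√2/9) = -331930/9 - 19217*√2/9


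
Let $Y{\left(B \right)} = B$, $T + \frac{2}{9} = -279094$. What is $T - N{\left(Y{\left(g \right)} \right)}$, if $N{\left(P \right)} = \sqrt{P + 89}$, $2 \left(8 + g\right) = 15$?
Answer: $- \frac{2511848}{9} - \frac{\sqrt{354}}{2} \approx -2.791 \cdot 10^{5}$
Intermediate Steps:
$T = - \frac{2511848}{9}$ ($T = - \frac{2}{9} - 279094 = - \frac{2511848}{9} \approx -2.7909 \cdot 10^{5}$)
$g = - \frac{1}{2}$ ($g = -8 + \frac{1}{2} \cdot 15 = -8 + \frac{15}{2} = - \frac{1}{2} \approx -0.5$)
$N{\left(P \right)} = \sqrt{89 + P}$
$T - N{\left(Y{\left(g \right)} \right)} = - \frac{2511848}{9} - \sqrt{89 - \frac{1}{2}} = - \frac{2511848}{9} - \sqrt{\frac{177}{2}} = - \frac{2511848}{9} - \frac{\sqrt{354}}{2}$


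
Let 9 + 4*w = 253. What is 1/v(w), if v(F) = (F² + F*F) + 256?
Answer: 1/7698 ≈ 0.00012990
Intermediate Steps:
w = 61 (w = -9/4 + (¼)*253 = -9/4 + 253/4 = 61)
v(F) = 256 + 2*F² (v(F) = (F² + F²) + 256 = 2*F² + 256 = 256 + 2*F²)
1/v(w) = 1/(256 + 2*61²) = 1/(256 + 2*3721) = 1/(256 + 7442) = 1/7698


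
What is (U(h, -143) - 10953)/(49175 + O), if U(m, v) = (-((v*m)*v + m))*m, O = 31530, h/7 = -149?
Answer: -22246523003/80705 ≈ -2.7565e+5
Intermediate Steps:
h = -1043 (h = 7*(-149) = -1043)
U(m, v) = m*(-m - m*v²) (U(m, v) = (-((m*v)*v + m))*m = (-(m*v² + m))*m = (-(m + m*v²))*m = (-m - m*v²)*m = m*(-m - m*v²))
(U(h, -143) - 10953)/(49175 + O) = ((-1043)²*(-1 - 1*(-143)²) - 10953)/(49175 + 31530) = (1087849*(-1 - 1*20449) - 10953)/80705 = (1087849*(-1 - 20449) - 10953)*(1/80705) = (1087849*(-20450) - 10953)*(1/80705) = (-22246512050 - 10953)*(1/80705) = -22246523003*1/80705 = -22246523003/80705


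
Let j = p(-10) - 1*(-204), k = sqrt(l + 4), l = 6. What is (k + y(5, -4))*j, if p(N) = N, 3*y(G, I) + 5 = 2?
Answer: -194 + 194*sqrt(10) ≈ 419.48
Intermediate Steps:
y(G, I) = -1 (y(G, I) = -5/3 + (1/3)*2 = -5/3 + 2/3 = -1)
k = sqrt(10) (k = sqrt(6 + 4) = sqrt(10) ≈ 3.1623)
j = 194 (j = -10 - 1*(-204) = -10 + 204 = 194)
(k + y(5, -4))*j = (sqrt(10) - 1)*194 = (-1 + sqrt(10))*194 = -194 + 194*sqrt(10)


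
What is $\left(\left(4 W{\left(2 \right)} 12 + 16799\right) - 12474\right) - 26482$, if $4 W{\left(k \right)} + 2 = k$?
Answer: $-22157$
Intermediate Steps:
$W{\left(k \right)} = - \frac{1}{2} + \frac{k}{4}$
$\left(\left(4 W{\left(2 \right)} 12 + 16799\right) - 12474\right) - 26482 = \left(\left(4 \left(- \frac{1}{2} + \frac{1}{4} \cdot 2\right) 12 + 16799\right) - 12474\right) - 26482 = \left(\left(4 \left(- \frac{1}{2} + \frac{1}{2}\right) 12 + 16799\right) - 12474\right) - 26482 = \left(\left(4 \cdot 0 \cdot 12 + 16799\right) - 12474\right) - 26482 = \left(\left(0 \cdot 12 + 16799\right) - 12474\right) - 26482 = \left(\left(0 + 16799\right) - 12474\right) - 26482 = \left(16799 - 12474\right) - 26482 = 4325 - 26482 = -22157$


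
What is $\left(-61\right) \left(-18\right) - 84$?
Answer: $1014$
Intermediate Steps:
$\left(-61\right) \left(-18\right) - 84 = 1098 - 84 = 1014$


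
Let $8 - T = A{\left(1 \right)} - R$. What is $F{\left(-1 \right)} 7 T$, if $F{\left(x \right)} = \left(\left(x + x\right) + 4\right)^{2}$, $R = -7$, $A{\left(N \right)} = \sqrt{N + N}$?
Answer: $28 - 28 \sqrt{2} \approx -11.598$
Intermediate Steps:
$A{\left(N \right)} = \sqrt{2} \sqrt{N}$ ($A{\left(N \right)} = \sqrt{2 N} = \sqrt{2} \sqrt{N}$)
$F{\left(x \right)} = \left(4 + 2 x\right)^{2}$ ($F{\left(x \right)} = \left(2 x + 4\right)^{2} = \left(4 + 2 x\right)^{2}$)
$T = 1 - \sqrt{2}$ ($T = 8 - \left(\sqrt{2} \sqrt{1} - -7\right) = 8 - \left(\sqrt{2} \cdot 1 + 7\right) = 8 - \left(\sqrt{2} + 7\right) = 8 - \left(7 + \sqrt{2}\right) = 1 - \sqrt{2} \approx -0.41421$)
$F{\left(-1 \right)} 7 T = 4 \left(2 - 1\right)^{2} \cdot 7 \left(1 - \sqrt{2}\right) = 4 \cdot 1^{2} \cdot 7 \left(1 - \sqrt{2}\right) = 4 \cdot 1 \cdot 7 \left(1 - \sqrt{2}\right) = 4 \cdot 7 \left(1 - \sqrt{2}\right) = 28 \left(1 - \sqrt{2}\right) = 28 - 28 \sqrt{2}$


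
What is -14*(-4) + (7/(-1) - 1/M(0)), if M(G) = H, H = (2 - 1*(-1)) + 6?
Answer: 440/9 ≈ 48.889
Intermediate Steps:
H = 9 (H = (2 + 1) + 6 = 3 + 6 = 9)
M(G) = 9
-14*(-4) + (7/(-1) - 1/M(0)) = -14*(-4) + (7/(-1) - 1/9) = 56 + (7*(-1) - 1*⅑) = 56 + (-7 - ⅑) = 56 - 64/9 = 440/9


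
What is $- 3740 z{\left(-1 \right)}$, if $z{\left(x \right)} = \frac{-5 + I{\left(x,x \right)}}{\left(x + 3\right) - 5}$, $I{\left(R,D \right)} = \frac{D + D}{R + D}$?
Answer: $- \frac{14960}{3} \approx -4986.7$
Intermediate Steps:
$I{\left(R,D \right)} = \frac{2 D}{D + R}$
$z{\left(x \right)} = - \frac{4}{-2 + x}$ ($z{\left(x \right)} = \frac{-5 + \frac{2 x}{x + x}}{\left(x + 3\right) - 5} = \frac{-5 + \frac{2 x}{2 x}}{\left(3 + x\right) - 5} = \frac{-5 + 2 x \frac{1}{2 x}}{-2 + x} = \frac{-5 + 1}{-2 + x} = - \frac{4}{-2 + x}$)
$- 3740 z{\left(-1 \right)} = - 3740 \left(- \frac{4}{-2 - 1}\right) = - 3740 \left(- \frac{4}{-3}\right) = - 3740 \left(\left(-4\right) \left(- \frac{1}{3}\right)\right) = \left(-3740\right) \frac{4}{3} = - \frac{14960}{3}$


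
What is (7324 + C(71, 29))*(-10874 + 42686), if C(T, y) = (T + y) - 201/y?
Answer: 6842602140/29 ≈ 2.3595e+8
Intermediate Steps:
C(T, y) = T + y - 201/y
(7324 + C(71, 29))*(-10874 + 42686) = (7324 + (71 + 29 - 201/29))*(-10874 + 42686) = (7324 + (71 + 29 - 201*1/29))*31812 = (7324 + (71 + 29 - 201/29))*31812 = (7324 + 2699/29)*31812 = (215095/29)*31812 = 6842602140/29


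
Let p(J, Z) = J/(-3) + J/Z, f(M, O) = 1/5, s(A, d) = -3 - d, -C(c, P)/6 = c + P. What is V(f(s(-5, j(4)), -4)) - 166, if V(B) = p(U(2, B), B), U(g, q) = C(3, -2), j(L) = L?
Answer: -194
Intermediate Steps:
C(c, P) = -6*P - 6*c (C(c, P) = -6*(c + P) = -6*(P + c) = -6*P - 6*c)
U(g, q) = -6 (U(g, q) = -6*(-2) - 6*3 = 12 - 18 = -6)
f(M, O) = ⅕
p(J, Z) = -J/3 + J/Z (p(J, Z) = J*(-⅓) + J/Z = -J/3 + J/Z)
V(B) = 2 - 6/B (V(B) = -⅓*(-6) - 6/B = 2 - 6/B)
V(f(s(-5, j(4)), -4)) - 166 = (2 - 6/⅕) - 166 = (2 - 6*5) - 166 = (2 - 30) - 166 = -28 - 166 = -194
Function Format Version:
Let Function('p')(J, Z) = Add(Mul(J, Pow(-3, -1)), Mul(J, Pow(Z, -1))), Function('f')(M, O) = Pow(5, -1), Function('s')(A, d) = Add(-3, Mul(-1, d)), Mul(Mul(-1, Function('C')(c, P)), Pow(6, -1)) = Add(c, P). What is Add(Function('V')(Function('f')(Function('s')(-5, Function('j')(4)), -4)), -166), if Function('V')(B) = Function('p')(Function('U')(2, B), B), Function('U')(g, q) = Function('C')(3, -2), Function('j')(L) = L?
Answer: -194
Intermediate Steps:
Function('C')(c, P) = Add(Mul(-6, P), Mul(-6, c)) (Function('C')(c, P) = Mul(-6, Add(c, P)) = Mul(-6, Add(P, c)) = Add(Mul(-6, P), Mul(-6, c)))
Function('U')(g, q) = -6 (Function('U')(g, q) = Add(Mul(-6, -2), Mul(-6, 3)) = Add(12, -18) = -6)
Function('f')(M, O) = Rational(1, 5)
Function('p')(J, Z) = Add(Mul(Rational(-1, 3), J), Mul(J, Pow(Z, -1))) (Function('p')(J, Z) = Add(Mul(J, Rational(-1, 3)), Mul(J, Pow(Z, -1))) = Add(Mul(Rational(-1, 3), J), Mul(J, Pow(Z, -1))))
Function('V')(B) = Add(2, Mul(-6, Pow(B, -1))) (Function('V')(B) = Add(Mul(Rational(-1, 3), -6), Mul(-6, Pow(B, -1))) = Add(2, Mul(-6, Pow(B, -1))))
Add(Function('V')(Function('f')(Function('s')(-5, Function('j')(4)), -4)), -166) = Add(Add(2, Mul(-6, Pow(Rational(1, 5), -1))), -166) = Add(Add(2, Mul(-6, 5)), -166) = Add(Add(2, -30), -166) = Add(-28, -166) = -194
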